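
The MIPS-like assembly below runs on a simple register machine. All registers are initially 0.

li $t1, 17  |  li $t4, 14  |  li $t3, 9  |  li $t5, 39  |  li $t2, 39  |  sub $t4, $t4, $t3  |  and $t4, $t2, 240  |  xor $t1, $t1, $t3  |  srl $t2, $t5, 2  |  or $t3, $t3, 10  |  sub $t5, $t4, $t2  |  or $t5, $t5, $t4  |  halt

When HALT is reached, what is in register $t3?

11

li $t1, 17 → $t1=17
li $t4, 14 → $t4=14
li $t3, 9 → $t3=9
li $t5, 39 → $t5=39
li $t2, 39 → $t2=39
sub $t4, $t4, $t3 → $t4=14-9=5
and $t4, $t2, 240 → $t4=39&240=32
xor $t1, $t1, $t3 → $t1=17^9=24
srl $t2, $t5, 2 → $t2=39>>2=9
or $t3, $t3, 10 → $t3=9|10=11
sub $t5, $t4, $t2 → $t5=32-9=23
or $t5, $t5, $t4 → $t5=23|32=55
halt.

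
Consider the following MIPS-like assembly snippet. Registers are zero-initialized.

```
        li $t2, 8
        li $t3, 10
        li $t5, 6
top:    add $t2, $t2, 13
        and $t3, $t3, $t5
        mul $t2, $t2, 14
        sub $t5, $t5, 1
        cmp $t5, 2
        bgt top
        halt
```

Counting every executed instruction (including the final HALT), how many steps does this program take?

li $t2, 8 → $t2=8
li $t3, 10 → $t3=10
li $t5, 6 → $t5=6
add $t2, $t2, 13 → $t2=8+13=21
and $t3, $t3, $t5 → $t3=10&6=2
mul $t2, $t2, 14 → $t2=21*14=294
sub $t5, $t5, 1 → $t5=6-1=5
cmp $t5, 2  (cmp 5,2)
bgt top: taken
add $t2, $t2, 13 → $t2=294+13=307
and $t3, $t3, $t5 → $t3=2&5=0
mul $t2, $t2, 14 → $t2=307*14=4298
sub $t5, $t5, 1 → $t5=5-1=4
cmp $t5, 2  (cmp 4,2)
bgt top: taken
add $t2, $t2, 13 → $t2=4298+13=4311
and $t3, $t3, $t5 → $t3=0&4=0
mul $t2, $t2, 14 → $t2=4311*14=60354
sub $t5, $t5, 1 → $t5=4-1=3
cmp $t5, 2  (cmp 3,2)
bgt top: taken
add $t2, $t2, 13 → $t2=60354+13=60367
and $t3, $t3, $t5 → $t3=0&3=0
mul $t2, $t2, 14 → $t2=60367*14=845138
sub $t5, $t5, 1 → $t5=3-1=2
cmp $t5, 2  (cmp 2,2)
bgt top: not taken
halt.
Total executed instructions: 28.

28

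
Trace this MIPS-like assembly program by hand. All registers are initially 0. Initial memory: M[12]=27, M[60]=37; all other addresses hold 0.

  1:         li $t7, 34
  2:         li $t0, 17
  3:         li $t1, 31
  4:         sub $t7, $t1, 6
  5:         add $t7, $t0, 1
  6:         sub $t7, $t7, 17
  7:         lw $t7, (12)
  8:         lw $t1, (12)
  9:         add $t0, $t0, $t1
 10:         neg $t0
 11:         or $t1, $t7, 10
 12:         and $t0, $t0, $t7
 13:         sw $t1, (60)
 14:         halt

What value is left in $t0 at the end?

16

$t7=34
$t0=17
$t1=31
$t7=31-6=25
$t7=17+1=18
$t7=18-17=1
$t7=M[12]=27
$t1=M[12]=27
$t0=17+27=44
$t0=-(44)=-44
$t1=27|10=27
$t0=(-44)&27=16
sw $t1, (60) → M[60]=27
halt.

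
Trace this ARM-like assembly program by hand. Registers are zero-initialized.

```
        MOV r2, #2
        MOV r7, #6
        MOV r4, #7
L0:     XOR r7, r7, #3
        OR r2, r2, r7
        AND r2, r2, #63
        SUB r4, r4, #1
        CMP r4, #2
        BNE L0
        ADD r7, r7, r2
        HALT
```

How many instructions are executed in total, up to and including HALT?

MOV r2, #2 → r2=2
MOV r7, #6 → r7=6
MOV r4, #7 → r4=7
XOR r7, r7, #3 → r7=6^3=5
OR r2, r2, r7 → r2=2|5=7
AND r2, r2, #63 → r2=7&63=7
SUB r4, r4, #1 → r4=7-1=6
CMP r4, #2  (cmp 6,2)
BNE L0: taken
XOR r7, r7, #3 → r7=5^3=6
OR r2, r2, r7 → r2=7|6=7
AND r2, r2, #63 → r2=7&63=7
SUB r4, r4, #1 → r4=6-1=5
CMP r4, #2  (cmp 5,2)
BNE L0: taken
XOR r7, r7, #3 → r7=6^3=5
OR r2, r2, r7 → r2=7|5=7
AND r2, r2, #63 → r2=7&63=7
SUB r4, r4, #1 → r4=5-1=4
CMP r4, #2  (cmp 4,2)
BNE L0: taken
XOR r7, r7, #3 → r7=5^3=6
OR r2, r2, r7 → r2=7|6=7
AND r2, r2, #63 → r2=7&63=7
SUB r4, r4, #1 → r4=4-1=3
CMP r4, #2  (cmp 3,2)
BNE L0: taken
XOR r7, r7, #3 → r7=6^3=5
OR r2, r2, r7 → r2=7|5=7
AND r2, r2, #63 → r2=7&63=7
SUB r4, r4, #1 → r4=3-1=2
CMP r4, #2  (cmp 2,2)
BNE L0: not taken
ADD r7, r7, r2 → r7=5+7=12
halt.
Total executed instructions: 35.

35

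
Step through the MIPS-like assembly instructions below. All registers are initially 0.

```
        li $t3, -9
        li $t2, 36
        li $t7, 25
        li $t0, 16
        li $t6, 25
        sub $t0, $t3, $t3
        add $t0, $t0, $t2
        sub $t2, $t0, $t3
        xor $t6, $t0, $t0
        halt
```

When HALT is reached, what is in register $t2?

45

after li $t3, -9: $t3=-9
after li $t2, 36: $t2=36
after li $t7, 25: $t7=25
after li $t0, 16: $t0=16
after li $t6, 25: $t6=25
after sub $t0, $t3, $t3: $t0=(-9)-(-9)=0
after add $t0, $t0, $t2: $t0=0+36=36
after sub $t2, $t0, $t3: $t2=36-(-9)=45
after xor $t6, $t0, $t0: $t6=36^36=0
halt.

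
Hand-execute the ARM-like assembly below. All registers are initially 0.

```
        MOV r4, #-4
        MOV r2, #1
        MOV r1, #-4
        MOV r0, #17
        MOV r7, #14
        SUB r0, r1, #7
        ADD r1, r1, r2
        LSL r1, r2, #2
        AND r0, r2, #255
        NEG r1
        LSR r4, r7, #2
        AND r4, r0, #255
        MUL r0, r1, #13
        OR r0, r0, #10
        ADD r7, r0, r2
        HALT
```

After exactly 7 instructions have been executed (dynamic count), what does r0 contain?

r4=-4
r2=1
r1=-4
r0=17
r7=14
r0=(-4)-7=-11
r1=(-4)+1=-3
After step 7: r0 = -11.

-11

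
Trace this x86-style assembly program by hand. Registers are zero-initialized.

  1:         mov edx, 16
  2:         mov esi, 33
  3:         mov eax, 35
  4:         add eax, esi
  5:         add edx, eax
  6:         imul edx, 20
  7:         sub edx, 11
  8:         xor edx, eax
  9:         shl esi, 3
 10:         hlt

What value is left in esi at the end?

after mov edx, 16: edx=16
after mov esi, 33: esi=33
after mov eax, 35: eax=35
after add eax, esi: eax=35+33=68
after add edx, eax: edx=16+68=84
after imul edx, 20: edx=84*20=1680
after sub edx, 11: edx=1680-11=1669
after xor edx, eax: edx=1669^68=1729
after shl esi, 3: esi=33<<3=264
halt.

264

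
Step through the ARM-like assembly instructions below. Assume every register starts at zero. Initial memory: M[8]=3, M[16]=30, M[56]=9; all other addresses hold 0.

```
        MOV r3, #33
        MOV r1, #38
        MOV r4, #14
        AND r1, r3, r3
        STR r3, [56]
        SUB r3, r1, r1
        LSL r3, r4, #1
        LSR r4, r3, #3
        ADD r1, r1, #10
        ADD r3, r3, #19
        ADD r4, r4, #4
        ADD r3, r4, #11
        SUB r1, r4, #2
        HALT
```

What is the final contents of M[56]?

MOV r3, #33 → r3=33
MOV r1, #38 → r1=38
MOV r4, #14 → r4=14
AND r1, r3, r3 → r1=33&33=33
STR r3, [56] → M[56]=33
SUB r3, r1, r1 → r3=33-33=0
LSL r3, r4, #1 → r3=14<<1=28
LSR r4, r3, #3 → r4=28>>3=3
ADD r1, r1, #10 → r1=33+10=43
ADD r3, r3, #19 → r3=28+19=47
ADD r4, r4, #4 → r4=3+4=7
ADD r3, r4, #11 → r3=7+11=18
SUB r1, r4, #2 → r1=7-2=5
halt.

33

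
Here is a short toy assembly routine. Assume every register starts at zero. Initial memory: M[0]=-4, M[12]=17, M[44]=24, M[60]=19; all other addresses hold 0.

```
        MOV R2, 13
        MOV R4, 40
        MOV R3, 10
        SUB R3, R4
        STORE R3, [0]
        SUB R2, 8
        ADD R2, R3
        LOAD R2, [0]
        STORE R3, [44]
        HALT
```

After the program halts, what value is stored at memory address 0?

-30

MOV R2, 13 → R2=13
MOV R4, 40 → R4=40
MOV R3, 10 → R3=10
SUB R3, R4 → R3=10-40=-30
STORE R3, [0] → M[0]=-30
SUB R2, 8 → R2=13-8=5
ADD R2, R3 → R2=5+(-30)=-25
LOAD R2, [0] → R2=M[0]=-30
STORE R3, [44] → M[44]=-30
halt.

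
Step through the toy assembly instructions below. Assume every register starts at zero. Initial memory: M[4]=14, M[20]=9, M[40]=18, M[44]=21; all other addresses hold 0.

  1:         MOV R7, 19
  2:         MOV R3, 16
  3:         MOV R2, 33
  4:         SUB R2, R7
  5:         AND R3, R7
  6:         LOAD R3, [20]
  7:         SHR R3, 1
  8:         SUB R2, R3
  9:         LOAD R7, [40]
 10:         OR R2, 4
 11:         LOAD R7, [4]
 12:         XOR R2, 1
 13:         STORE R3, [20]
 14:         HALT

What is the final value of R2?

15

MOV R7, 19 → R7=19
MOV R3, 16 → R3=16
MOV R2, 33 → R2=33
SUB R2, R7 → R2=33-19=14
AND R3, R7 → R3=16&19=16
LOAD R3, [20] → R3=M[20]=9
SHR R3, 1 → R3=9>>1=4
SUB R2, R3 → R2=14-4=10
LOAD R7, [40] → R7=M[40]=18
OR R2, 4 → R2=10|4=14
LOAD R7, [4] → R7=M[4]=14
XOR R2, 1 → R2=14^1=15
STORE R3, [20] → M[20]=4
halt.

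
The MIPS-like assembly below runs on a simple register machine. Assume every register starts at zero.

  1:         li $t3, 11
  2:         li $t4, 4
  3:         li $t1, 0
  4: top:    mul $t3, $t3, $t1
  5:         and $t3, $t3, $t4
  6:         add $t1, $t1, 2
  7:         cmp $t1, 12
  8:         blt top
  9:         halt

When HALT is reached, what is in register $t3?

after li $t3, 11: $t3=11
after li $t4, 4: $t4=4
after li $t1, 0: $t1=0
after mul $t3, $t3, $t1: $t3=11*0=0
after and $t3, $t3, $t4: $t3=0&4=0
after add $t1, $t1, 2: $t1=0+2=2
cmp $t1, 12  (cmp 2,12)
blt top: taken
after mul $t3, $t3, $t1: $t3=0*2=0
after and $t3, $t3, $t4: $t3=0&4=0
after add $t1, $t1, 2: $t1=2+2=4
cmp $t1, 12  (cmp 4,12)
blt top: taken
after mul $t3, $t3, $t1: $t3=0*4=0
after and $t3, $t3, $t4: $t3=0&4=0
after add $t1, $t1, 2: $t1=4+2=6
cmp $t1, 12  (cmp 6,12)
blt top: taken
after mul $t3, $t3, $t1: $t3=0*6=0
after and $t3, $t3, $t4: $t3=0&4=0
after add $t1, $t1, 2: $t1=6+2=8
cmp $t1, 12  (cmp 8,12)
blt top: taken
after mul $t3, $t3, $t1: $t3=0*8=0
after and $t3, $t3, $t4: $t3=0&4=0
after add $t1, $t1, 2: $t1=8+2=10
cmp $t1, 12  (cmp 10,12)
blt top: taken
after mul $t3, $t3, $t1: $t3=0*10=0
after and $t3, $t3, $t4: $t3=0&4=0
after add $t1, $t1, 2: $t1=10+2=12
cmp $t1, 12  (cmp 12,12)
blt top: not taken
halt.

0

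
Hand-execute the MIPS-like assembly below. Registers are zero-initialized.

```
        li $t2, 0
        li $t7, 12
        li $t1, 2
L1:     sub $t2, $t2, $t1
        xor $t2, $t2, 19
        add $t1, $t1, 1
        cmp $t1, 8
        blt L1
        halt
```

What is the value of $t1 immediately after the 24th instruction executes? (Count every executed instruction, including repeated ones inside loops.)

6

after li $t2, 0: $t2=0
after li $t7, 12: $t7=12
after li $t1, 2: $t1=2
after sub $t2, $t2, $t1: $t2=0-2=-2
after xor $t2, $t2, 19: $t2=(-2)^19=-19
after add $t1, $t1, 1: $t1=2+1=3
cmp $t1, 8  (cmp 3,8)
blt L1: taken
after sub $t2, $t2, $t1: $t2=(-19)-3=-22
after xor $t2, $t2, 19: $t2=(-22)^19=-7
after add $t1, $t1, 1: $t1=3+1=4
cmp $t1, 8  (cmp 4,8)
blt L1: taken
after sub $t2, $t2, $t1: $t2=(-7)-4=-11
after xor $t2, $t2, 19: $t2=(-11)^19=-26
after add $t1, $t1, 1: $t1=4+1=5
cmp $t1, 8  (cmp 5,8)
blt L1: taken
after sub $t2, $t2, $t1: $t2=(-26)-5=-31
after xor $t2, $t2, 19: $t2=(-31)^19=-14
after add $t1, $t1, 1: $t1=5+1=6
cmp $t1, 8  (cmp 6,8)
blt L1: taken
after sub $t2, $t2, $t1: $t2=(-14)-6=-20
After step 24: $t1 = 6.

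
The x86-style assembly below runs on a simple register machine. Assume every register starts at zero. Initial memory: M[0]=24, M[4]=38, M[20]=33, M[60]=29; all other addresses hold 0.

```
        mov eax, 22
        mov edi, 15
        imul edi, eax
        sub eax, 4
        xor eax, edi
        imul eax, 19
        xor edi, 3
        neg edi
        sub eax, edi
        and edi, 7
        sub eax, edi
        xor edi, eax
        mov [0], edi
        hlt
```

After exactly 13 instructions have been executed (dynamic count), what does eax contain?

6858

mov eax, 22 → eax=22
mov edi, 15 → edi=15
imul edi, eax → edi=15*22=330
sub eax, 4 → eax=22-4=18
xor eax, edi → eax=18^330=344
imul eax, 19 → eax=344*19=6536
xor edi, 3 → edi=330^3=329
neg edi → edi=-(329)=-329
sub eax, edi → eax=6536-(-329)=6865
and edi, 7 → edi=(-329)&7=7
sub eax, edi → eax=6865-7=6858
xor edi, eax → edi=7^6858=6861
mov [0], edi → M[0]=6861
After step 13: eax = 6858.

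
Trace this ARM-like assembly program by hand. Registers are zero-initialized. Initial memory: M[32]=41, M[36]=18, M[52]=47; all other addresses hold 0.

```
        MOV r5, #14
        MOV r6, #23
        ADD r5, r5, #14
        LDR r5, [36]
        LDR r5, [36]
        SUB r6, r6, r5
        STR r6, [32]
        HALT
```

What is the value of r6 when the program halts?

r5=14
r6=23
r5=14+14=28
r5=M[36]=18
r5=M[36]=18
r6=23-18=5
STR r6, [32] → M[32]=5
halt.

5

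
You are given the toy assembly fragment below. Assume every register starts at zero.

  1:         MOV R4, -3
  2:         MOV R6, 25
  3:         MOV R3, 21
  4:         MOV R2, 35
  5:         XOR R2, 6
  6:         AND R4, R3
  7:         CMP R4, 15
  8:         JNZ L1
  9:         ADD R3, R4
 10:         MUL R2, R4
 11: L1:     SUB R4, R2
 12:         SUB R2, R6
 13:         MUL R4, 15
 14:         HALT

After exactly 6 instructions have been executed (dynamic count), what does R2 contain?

37

MOV R4, -3 → R4=-3
MOV R6, 25 → R6=25
MOV R3, 21 → R3=21
MOV R2, 35 → R2=35
XOR R2, 6 → R2=35^6=37
AND R4, R3 → R4=(-3)&21=21
After step 6: R2 = 37.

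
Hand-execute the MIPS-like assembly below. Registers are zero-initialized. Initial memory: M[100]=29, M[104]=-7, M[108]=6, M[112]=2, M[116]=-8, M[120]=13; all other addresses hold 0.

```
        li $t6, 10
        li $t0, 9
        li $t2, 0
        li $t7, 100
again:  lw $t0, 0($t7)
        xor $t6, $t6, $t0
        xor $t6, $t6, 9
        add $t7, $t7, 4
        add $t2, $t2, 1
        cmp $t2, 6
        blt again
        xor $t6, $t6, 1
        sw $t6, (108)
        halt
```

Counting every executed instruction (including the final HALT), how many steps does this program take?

49

after li $t6, 10: $t6=10
after li $t0, 9: $t0=9
after li $t2, 0: $t2=0
after li $t7, 100: $t7=100
after lw $t0, 0($t7): $t0=M[100]=29
after xor $t6, $t6, $t0: $t6=10^29=23
after xor $t6, $t6, 9: $t6=23^9=30
after add $t7, $t7, 4: $t7=100+4=104
after add $t2, $t2, 1: $t2=0+1=1
cmp $t2, 6  (cmp 1,6)
blt again: taken
after lw $t0, 0($t7): $t0=M[104]=-7
after xor $t6, $t6, $t0: $t6=30^(-7)=-25
after xor $t6, $t6, 9: $t6=(-25)^9=-18
after add $t7, $t7, 4: $t7=104+4=108
after add $t2, $t2, 1: $t2=1+1=2
cmp $t2, 6  (cmp 2,6)
blt again: taken
after lw $t0, 0($t7): $t0=M[108]=6
after xor $t6, $t6, $t0: $t6=(-18)^6=-24
after xor $t6, $t6, 9: $t6=(-24)^9=-31
after add $t7, $t7, 4: $t7=108+4=112
after add $t2, $t2, 1: $t2=2+1=3
cmp $t2, 6  (cmp 3,6)
blt again: taken
after lw $t0, 0($t7): $t0=M[112]=2
after xor $t6, $t6, $t0: $t6=(-31)^2=-29
after xor $t6, $t6, 9: $t6=(-29)^9=-22
after add $t7, $t7, 4: $t7=112+4=116
after add $t2, $t2, 1: $t2=3+1=4
cmp $t2, 6  (cmp 4,6)
blt again: taken
after lw $t0, 0($t7): $t0=M[116]=-8
after xor $t6, $t6, $t0: $t6=(-22)^(-8)=18
after xor $t6, $t6, 9: $t6=18^9=27
after add $t7, $t7, 4: $t7=116+4=120
after add $t2, $t2, 1: $t2=4+1=5
cmp $t2, 6  (cmp 5,6)
blt again: taken
after lw $t0, 0($t7): $t0=M[120]=13
after xor $t6, $t6, $t0: $t6=27^13=22
after xor $t6, $t6, 9: $t6=22^9=31
after add $t7, $t7, 4: $t7=120+4=124
after add $t2, $t2, 1: $t2=5+1=6
cmp $t2, 6  (cmp 6,6)
blt again: not taken
after xor $t6, $t6, 1: $t6=31^1=30
sw $t6, (108) → M[108]=30
halt.
Total executed instructions: 49.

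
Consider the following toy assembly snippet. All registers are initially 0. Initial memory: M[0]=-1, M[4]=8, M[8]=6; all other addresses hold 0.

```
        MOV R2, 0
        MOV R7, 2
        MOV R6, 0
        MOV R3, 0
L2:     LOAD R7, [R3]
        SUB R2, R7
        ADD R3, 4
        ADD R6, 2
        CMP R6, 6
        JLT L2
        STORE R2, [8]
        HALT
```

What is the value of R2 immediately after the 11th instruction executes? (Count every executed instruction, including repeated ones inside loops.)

1

R2=0
R7=2
R6=0
R3=0
R7=M[0]=-1
R2=0-(-1)=1
R3=0+4=4
R6=0+2=2
CMP R6, 6  (cmp 2,6)
JLT L2: taken
R7=M[4]=8
After step 11: R2 = 1.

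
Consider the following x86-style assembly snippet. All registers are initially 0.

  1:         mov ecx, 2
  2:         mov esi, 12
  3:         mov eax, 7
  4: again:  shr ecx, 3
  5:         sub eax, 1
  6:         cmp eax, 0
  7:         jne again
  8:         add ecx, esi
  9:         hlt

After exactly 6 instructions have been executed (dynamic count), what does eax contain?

after mov ecx, 2: ecx=2
after mov esi, 12: esi=12
after mov eax, 7: eax=7
after shr ecx, 3: ecx=2>>3=0
after sub eax, 1: eax=7-1=6
cmp eax, 0  (cmp 6,0)
After step 6: eax = 6.

6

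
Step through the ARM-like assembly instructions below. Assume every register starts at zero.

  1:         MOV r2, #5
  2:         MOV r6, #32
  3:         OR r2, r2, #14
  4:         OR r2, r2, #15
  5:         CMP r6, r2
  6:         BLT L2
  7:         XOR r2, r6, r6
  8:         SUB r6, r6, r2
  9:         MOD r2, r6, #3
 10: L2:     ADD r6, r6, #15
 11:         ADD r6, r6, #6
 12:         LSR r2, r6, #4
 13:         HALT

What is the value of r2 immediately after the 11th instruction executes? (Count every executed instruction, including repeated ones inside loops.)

MOV r2, #5 → r2=5
MOV r6, #32 → r6=32
OR r2, r2, #14 → r2=5|14=15
OR r2, r2, #15 → r2=15|15=15
CMP r6, r2  (cmp 32,15)
BLT L2: not taken
XOR r2, r6, r6 → r2=32^32=0
SUB r6, r6, r2 → r6=32-0=32
MOD r2, r6, #3 → r2=32%3=2
ADD r6, r6, #15 → r6=32+15=47
ADD r6, r6, #6 → r6=47+6=53
After step 11: r2 = 2.

2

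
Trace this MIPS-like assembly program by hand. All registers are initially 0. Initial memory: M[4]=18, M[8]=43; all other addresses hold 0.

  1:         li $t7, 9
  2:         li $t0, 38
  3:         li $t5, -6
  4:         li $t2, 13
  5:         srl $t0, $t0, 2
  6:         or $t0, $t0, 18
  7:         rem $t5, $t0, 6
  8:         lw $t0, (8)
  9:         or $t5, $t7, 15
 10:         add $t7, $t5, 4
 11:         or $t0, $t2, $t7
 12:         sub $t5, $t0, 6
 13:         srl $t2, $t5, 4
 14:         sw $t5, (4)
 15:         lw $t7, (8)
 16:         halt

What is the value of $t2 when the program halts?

1

after li $t7, 9: $t7=9
after li $t0, 38: $t0=38
after li $t5, -6: $t5=-6
after li $t2, 13: $t2=13
after srl $t0, $t0, 2: $t0=38>>2=9
after or $t0, $t0, 18: $t0=9|18=27
after rem $t5, $t0, 6: $t5=27%6=3
after lw $t0, (8): $t0=M[8]=43
after or $t5, $t7, 15: $t5=9|15=15
after add $t7, $t5, 4: $t7=15+4=19
after or $t0, $t2, $t7: $t0=13|19=31
after sub $t5, $t0, 6: $t5=31-6=25
after srl $t2, $t5, 4: $t2=25>>4=1
sw $t5, (4) → M[4]=25
after lw $t7, (8): $t7=M[8]=43
halt.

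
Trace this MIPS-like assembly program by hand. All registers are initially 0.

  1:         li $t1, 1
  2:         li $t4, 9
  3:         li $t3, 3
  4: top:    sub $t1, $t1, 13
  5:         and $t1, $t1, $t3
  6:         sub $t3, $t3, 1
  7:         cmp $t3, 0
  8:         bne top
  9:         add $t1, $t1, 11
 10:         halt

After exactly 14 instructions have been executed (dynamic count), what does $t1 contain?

-11

li $t1, 1 → $t1=1
li $t4, 9 → $t4=9
li $t3, 3 → $t3=3
sub $t1, $t1, 13 → $t1=1-13=-12
and $t1, $t1, $t3 → $t1=(-12)&3=0
sub $t3, $t3, 1 → $t3=3-1=2
cmp $t3, 0  (cmp 2,0)
bne top: taken
sub $t1, $t1, 13 → $t1=0-13=-13
and $t1, $t1, $t3 → $t1=(-13)&2=2
sub $t3, $t3, 1 → $t3=2-1=1
cmp $t3, 0  (cmp 1,0)
bne top: taken
sub $t1, $t1, 13 → $t1=2-13=-11
After step 14: $t1 = -11.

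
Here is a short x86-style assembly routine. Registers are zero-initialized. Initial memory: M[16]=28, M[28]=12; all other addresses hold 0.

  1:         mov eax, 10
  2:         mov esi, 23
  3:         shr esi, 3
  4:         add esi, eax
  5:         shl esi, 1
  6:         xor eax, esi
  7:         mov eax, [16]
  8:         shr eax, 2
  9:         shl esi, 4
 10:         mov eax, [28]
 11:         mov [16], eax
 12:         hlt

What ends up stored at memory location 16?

eax=10
esi=23
esi=23>>3=2
esi=2+10=12
esi=12<<1=24
eax=10^24=18
eax=M[16]=28
eax=28>>2=7
esi=24<<4=384
eax=M[28]=12
mov [16], eax → M[16]=12
halt.

12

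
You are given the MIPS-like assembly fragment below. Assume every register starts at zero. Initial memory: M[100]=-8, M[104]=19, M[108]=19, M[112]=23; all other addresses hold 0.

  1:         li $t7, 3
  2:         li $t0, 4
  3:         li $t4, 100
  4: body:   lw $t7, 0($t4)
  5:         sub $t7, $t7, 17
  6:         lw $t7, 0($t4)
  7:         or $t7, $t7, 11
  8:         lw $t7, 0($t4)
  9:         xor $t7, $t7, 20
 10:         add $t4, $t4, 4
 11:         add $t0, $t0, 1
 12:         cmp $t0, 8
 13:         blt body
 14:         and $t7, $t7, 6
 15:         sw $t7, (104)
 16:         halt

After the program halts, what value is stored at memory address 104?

$t7=3
$t0=4
$t4=100
$t7=M[100]=-8
$t7=(-8)-17=-25
$t7=M[100]=-8
$t7=(-8)|11=-5
$t7=M[100]=-8
$t7=(-8)^20=-20
$t4=100+4=104
$t0=4+1=5
cmp $t0, 8  (cmp 5,8)
blt body: taken
$t7=M[104]=19
$t7=19-17=2
$t7=M[104]=19
$t7=19|11=27
$t7=M[104]=19
$t7=19^20=7
$t4=104+4=108
$t0=5+1=6
cmp $t0, 8  (cmp 6,8)
blt body: taken
$t7=M[108]=19
$t7=19-17=2
$t7=M[108]=19
$t7=19|11=27
$t7=M[108]=19
$t7=19^20=7
$t4=108+4=112
$t0=6+1=7
cmp $t0, 8  (cmp 7,8)
blt body: taken
$t7=M[112]=23
$t7=23-17=6
$t7=M[112]=23
$t7=23|11=31
$t7=M[112]=23
$t7=23^20=3
$t4=112+4=116
$t0=7+1=8
cmp $t0, 8  (cmp 8,8)
blt body: not taken
$t7=3&6=2
sw $t7, (104) → M[104]=2
halt.

2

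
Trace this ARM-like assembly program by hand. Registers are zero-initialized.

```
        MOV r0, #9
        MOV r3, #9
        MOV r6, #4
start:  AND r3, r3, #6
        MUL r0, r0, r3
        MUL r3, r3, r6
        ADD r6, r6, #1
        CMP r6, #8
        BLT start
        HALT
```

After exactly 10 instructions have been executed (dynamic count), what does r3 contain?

after MOV r0, #9: r0=9
after MOV r3, #9: r3=9
after MOV r6, #4: r6=4
after AND r3, r3, #6: r3=9&6=0
after MUL r0, r0, r3: r0=9*0=0
after MUL r3, r3, r6: r3=0*4=0
after ADD r6, r6, #1: r6=4+1=5
CMP r6, #8  (cmp 5,8)
BLT start: taken
after AND r3, r3, #6: r3=0&6=0
After step 10: r3 = 0.

0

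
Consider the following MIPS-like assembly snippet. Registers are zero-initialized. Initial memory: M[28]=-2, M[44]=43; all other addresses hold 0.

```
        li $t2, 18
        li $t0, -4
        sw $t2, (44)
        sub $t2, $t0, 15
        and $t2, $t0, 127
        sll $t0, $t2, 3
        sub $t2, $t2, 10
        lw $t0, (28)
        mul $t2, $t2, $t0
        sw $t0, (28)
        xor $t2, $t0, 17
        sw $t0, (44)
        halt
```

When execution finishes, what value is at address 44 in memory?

li $t2, 18 → $t2=18
li $t0, -4 → $t0=-4
sw $t2, (44) → M[44]=18
sub $t2, $t0, 15 → $t2=(-4)-15=-19
and $t2, $t0, 127 → $t2=(-4)&127=124
sll $t0, $t2, 3 → $t0=124<<3=992
sub $t2, $t2, 10 → $t2=124-10=114
lw $t0, (28) → $t0=M[28]=-2
mul $t2, $t2, $t0 → $t2=114*(-2)=-228
sw $t0, (28) → M[28]=-2
xor $t2, $t0, 17 → $t2=(-2)^17=-17
sw $t0, (44) → M[44]=-2
halt.

-2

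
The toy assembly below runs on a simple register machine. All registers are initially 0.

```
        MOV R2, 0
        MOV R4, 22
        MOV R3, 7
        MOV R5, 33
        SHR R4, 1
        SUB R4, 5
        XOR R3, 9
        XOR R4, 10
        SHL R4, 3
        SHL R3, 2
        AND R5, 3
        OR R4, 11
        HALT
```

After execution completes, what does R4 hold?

107

MOV R2, 0 → R2=0
MOV R4, 22 → R4=22
MOV R3, 7 → R3=7
MOV R5, 33 → R5=33
SHR R4, 1 → R4=22>>1=11
SUB R4, 5 → R4=11-5=6
XOR R3, 9 → R3=7^9=14
XOR R4, 10 → R4=6^10=12
SHL R4, 3 → R4=12<<3=96
SHL R3, 2 → R3=14<<2=56
AND R5, 3 → R5=33&3=1
OR R4, 11 → R4=96|11=107
halt.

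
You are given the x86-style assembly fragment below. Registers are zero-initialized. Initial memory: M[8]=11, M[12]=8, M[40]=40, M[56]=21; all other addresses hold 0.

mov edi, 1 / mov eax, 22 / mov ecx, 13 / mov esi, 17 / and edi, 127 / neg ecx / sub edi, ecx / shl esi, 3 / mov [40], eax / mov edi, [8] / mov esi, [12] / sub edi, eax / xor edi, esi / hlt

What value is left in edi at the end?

after mov edi, 1: edi=1
after mov eax, 22: eax=22
after mov ecx, 13: ecx=13
after mov esi, 17: esi=17
after and edi, 127: edi=1&127=1
after neg ecx: ecx=-(13)=-13
after sub edi, ecx: edi=1-(-13)=14
after shl esi, 3: esi=17<<3=136
mov [40], eax → M[40]=22
after mov edi, [8]: edi=M[8]=11
after mov esi, [12]: esi=M[12]=8
after sub edi, eax: edi=11-22=-11
after xor edi, esi: edi=(-11)^8=-3
halt.

-3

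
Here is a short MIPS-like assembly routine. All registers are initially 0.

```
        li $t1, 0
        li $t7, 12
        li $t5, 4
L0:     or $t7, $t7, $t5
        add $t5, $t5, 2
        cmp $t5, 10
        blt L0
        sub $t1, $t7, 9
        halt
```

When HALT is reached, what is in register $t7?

$t1=0
$t7=12
$t5=4
$t7=12|4=12
$t5=4+2=6
cmp $t5, 10  (cmp 6,10)
blt L0: taken
$t7=12|6=14
$t5=6+2=8
cmp $t5, 10  (cmp 8,10)
blt L0: taken
$t7=14|8=14
$t5=8+2=10
cmp $t5, 10  (cmp 10,10)
blt L0: not taken
$t1=14-9=5
halt.

14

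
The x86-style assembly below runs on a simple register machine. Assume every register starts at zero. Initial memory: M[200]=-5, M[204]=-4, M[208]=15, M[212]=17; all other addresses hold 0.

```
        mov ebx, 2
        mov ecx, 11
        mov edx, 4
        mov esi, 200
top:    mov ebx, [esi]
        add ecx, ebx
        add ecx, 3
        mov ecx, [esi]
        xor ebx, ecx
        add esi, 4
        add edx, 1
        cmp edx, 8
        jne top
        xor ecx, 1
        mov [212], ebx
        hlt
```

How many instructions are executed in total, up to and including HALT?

43

after mov ebx, 2: ebx=2
after mov ecx, 11: ecx=11
after mov edx, 4: edx=4
after mov esi, 200: esi=200
after mov ebx, [esi]: ebx=M[200]=-5
after add ecx, ebx: ecx=11+(-5)=6
after add ecx, 3: ecx=6+3=9
after mov ecx, [esi]: ecx=M[200]=-5
after xor ebx, ecx: ebx=(-5)^(-5)=0
after add esi, 4: esi=200+4=204
after add edx, 1: edx=4+1=5
cmp edx, 8  (cmp 5,8)
jne top: taken
after mov ebx, [esi]: ebx=M[204]=-4
after add ecx, ebx: ecx=(-5)+(-4)=-9
after add ecx, 3: ecx=(-9)+3=-6
after mov ecx, [esi]: ecx=M[204]=-4
after xor ebx, ecx: ebx=(-4)^(-4)=0
after add esi, 4: esi=204+4=208
after add edx, 1: edx=5+1=6
cmp edx, 8  (cmp 6,8)
jne top: taken
after mov ebx, [esi]: ebx=M[208]=15
after add ecx, ebx: ecx=(-4)+15=11
after add ecx, 3: ecx=11+3=14
after mov ecx, [esi]: ecx=M[208]=15
after xor ebx, ecx: ebx=15^15=0
after add esi, 4: esi=208+4=212
after add edx, 1: edx=6+1=7
cmp edx, 8  (cmp 7,8)
jne top: taken
after mov ebx, [esi]: ebx=M[212]=17
after add ecx, ebx: ecx=15+17=32
after add ecx, 3: ecx=32+3=35
after mov ecx, [esi]: ecx=M[212]=17
after xor ebx, ecx: ebx=17^17=0
after add esi, 4: esi=212+4=216
after add edx, 1: edx=7+1=8
cmp edx, 8  (cmp 8,8)
jne top: not taken
after xor ecx, 1: ecx=17^1=16
mov [212], ebx → M[212]=0
halt.
Total executed instructions: 43.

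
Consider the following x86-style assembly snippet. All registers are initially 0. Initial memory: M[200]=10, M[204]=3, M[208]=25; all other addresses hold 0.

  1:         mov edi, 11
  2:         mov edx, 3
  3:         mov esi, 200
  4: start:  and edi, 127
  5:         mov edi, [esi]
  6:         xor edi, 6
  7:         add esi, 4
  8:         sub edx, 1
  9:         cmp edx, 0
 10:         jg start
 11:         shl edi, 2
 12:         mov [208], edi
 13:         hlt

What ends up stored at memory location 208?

after mov edi, 11: edi=11
after mov edx, 3: edx=3
after mov esi, 200: esi=200
after and edi, 127: edi=11&127=11
after mov edi, [esi]: edi=M[200]=10
after xor edi, 6: edi=10^6=12
after add esi, 4: esi=200+4=204
after sub edx, 1: edx=3-1=2
cmp edx, 0  (cmp 2,0)
jg start: taken
after and edi, 127: edi=12&127=12
after mov edi, [esi]: edi=M[204]=3
after xor edi, 6: edi=3^6=5
after add esi, 4: esi=204+4=208
after sub edx, 1: edx=2-1=1
cmp edx, 0  (cmp 1,0)
jg start: taken
after and edi, 127: edi=5&127=5
after mov edi, [esi]: edi=M[208]=25
after xor edi, 6: edi=25^6=31
after add esi, 4: esi=208+4=212
after sub edx, 1: edx=1-1=0
cmp edx, 0  (cmp 0,0)
jg start: not taken
after shl edi, 2: edi=31<<2=124
mov [208], edi → M[208]=124
halt.

124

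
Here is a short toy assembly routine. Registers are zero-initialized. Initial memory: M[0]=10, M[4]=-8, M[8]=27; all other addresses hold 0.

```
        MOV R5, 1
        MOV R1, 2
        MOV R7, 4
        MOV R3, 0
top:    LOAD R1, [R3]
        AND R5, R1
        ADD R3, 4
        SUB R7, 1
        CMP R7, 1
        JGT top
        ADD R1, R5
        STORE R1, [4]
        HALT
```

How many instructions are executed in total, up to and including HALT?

25

after MOV R5, 1: R5=1
after MOV R1, 2: R1=2
after MOV R7, 4: R7=4
after MOV R3, 0: R3=0
after LOAD R1, [R3]: R1=M[0]=10
after AND R5, R1: R5=1&10=0
after ADD R3, 4: R3=0+4=4
after SUB R7, 1: R7=4-1=3
CMP R7, 1  (cmp 3,1)
JGT top: taken
after LOAD R1, [R3]: R1=M[4]=-8
after AND R5, R1: R5=0&(-8)=0
after ADD R3, 4: R3=4+4=8
after SUB R7, 1: R7=3-1=2
CMP R7, 1  (cmp 2,1)
JGT top: taken
after LOAD R1, [R3]: R1=M[8]=27
after AND R5, R1: R5=0&27=0
after ADD R3, 4: R3=8+4=12
after SUB R7, 1: R7=2-1=1
CMP R7, 1  (cmp 1,1)
JGT top: not taken
after ADD R1, R5: R1=27+0=27
STORE R1, [4] → M[4]=27
halt.
Total executed instructions: 25.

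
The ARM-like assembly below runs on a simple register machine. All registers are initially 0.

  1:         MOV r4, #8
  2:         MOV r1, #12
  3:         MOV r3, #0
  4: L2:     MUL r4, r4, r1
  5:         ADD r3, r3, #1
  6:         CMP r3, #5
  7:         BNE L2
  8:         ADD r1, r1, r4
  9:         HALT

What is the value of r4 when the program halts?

1990656

after MOV r4, #8: r4=8
after MOV r1, #12: r1=12
after MOV r3, #0: r3=0
after MUL r4, r4, r1: r4=8*12=96
after ADD r3, r3, #1: r3=0+1=1
CMP r3, #5  (cmp 1,5)
BNE L2: taken
after MUL r4, r4, r1: r4=96*12=1152
after ADD r3, r3, #1: r3=1+1=2
CMP r3, #5  (cmp 2,5)
BNE L2: taken
after MUL r4, r4, r1: r4=1152*12=13824
after ADD r3, r3, #1: r3=2+1=3
CMP r3, #5  (cmp 3,5)
BNE L2: taken
after MUL r4, r4, r1: r4=13824*12=165888
after ADD r3, r3, #1: r3=3+1=4
CMP r3, #5  (cmp 4,5)
BNE L2: taken
after MUL r4, r4, r1: r4=165888*12=1990656
after ADD r3, r3, #1: r3=4+1=5
CMP r3, #5  (cmp 5,5)
BNE L2: not taken
after ADD r1, r1, r4: r1=12+1990656=1990668
halt.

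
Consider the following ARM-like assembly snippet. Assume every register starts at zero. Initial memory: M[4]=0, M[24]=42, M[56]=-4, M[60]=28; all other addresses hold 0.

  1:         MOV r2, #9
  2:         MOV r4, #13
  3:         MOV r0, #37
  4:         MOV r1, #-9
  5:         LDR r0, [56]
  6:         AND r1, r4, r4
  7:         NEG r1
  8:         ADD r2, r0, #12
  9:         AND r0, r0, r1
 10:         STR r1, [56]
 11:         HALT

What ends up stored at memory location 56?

r2=9
r4=13
r0=37
r1=-9
r0=M[56]=-4
r1=13&13=13
r1=-(13)=-13
r2=(-4)+12=8
r0=(-4)&(-13)=-16
STR r1, [56] → M[56]=-13
halt.

-13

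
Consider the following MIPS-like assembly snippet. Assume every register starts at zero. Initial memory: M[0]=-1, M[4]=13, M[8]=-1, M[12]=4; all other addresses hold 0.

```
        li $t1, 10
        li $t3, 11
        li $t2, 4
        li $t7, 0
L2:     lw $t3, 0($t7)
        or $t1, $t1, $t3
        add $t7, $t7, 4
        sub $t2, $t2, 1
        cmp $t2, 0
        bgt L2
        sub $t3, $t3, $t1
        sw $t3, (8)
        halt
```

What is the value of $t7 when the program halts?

16

$t1=10
$t3=11
$t2=4
$t7=0
$t3=M[0]=-1
$t1=10|(-1)=-1
$t7=0+4=4
$t2=4-1=3
cmp $t2, 0  (cmp 3,0)
bgt L2: taken
$t3=M[4]=13
$t1=(-1)|13=-1
$t7=4+4=8
$t2=3-1=2
cmp $t2, 0  (cmp 2,0)
bgt L2: taken
$t3=M[8]=-1
$t1=(-1)|(-1)=-1
$t7=8+4=12
$t2=2-1=1
cmp $t2, 0  (cmp 1,0)
bgt L2: taken
$t3=M[12]=4
$t1=(-1)|4=-1
$t7=12+4=16
$t2=1-1=0
cmp $t2, 0  (cmp 0,0)
bgt L2: not taken
$t3=4-(-1)=5
sw $t3, (8) → M[8]=5
halt.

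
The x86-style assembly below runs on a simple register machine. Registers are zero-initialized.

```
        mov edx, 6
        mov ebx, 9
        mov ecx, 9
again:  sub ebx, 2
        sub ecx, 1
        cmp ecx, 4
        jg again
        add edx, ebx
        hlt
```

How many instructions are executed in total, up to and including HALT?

after mov edx, 6: edx=6
after mov ebx, 9: ebx=9
after mov ecx, 9: ecx=9
after sub ebx, 2: ebx=9-2=7
after sub ecx, 1: ecx=9-1=8
cmp ecx, 4  (cmp 8,4)
jg again: taken
after sub ebx, 2: ebx=7-2=5
after sub ecx, 1: ecx=8-1=7
cmp ecx, 4  (cmp 7,4)
jg again: taken
after sub ebx, 2: ebx=5-2=3
after sub ecx, 1: ecx=7-1=6
cmp ecx, 4  (cmp 6,4)
jg again: taken
after sub ebx, 2: ebx=3-2=1
after sub ecx, 1: ecx=6-1=5
cmp ecx, 4  (cmp 5,4)
jg again: taken
after sub ebx, 2: ebx=1-2=-1
after sub ecx, 1: ecx=5-1=4
cmp ecx, 4  (cmp 4,4)
jg again: not taken
after add edx, ebx: edx=6+(-1)=5
halt.
Total executed instructions: 25.

25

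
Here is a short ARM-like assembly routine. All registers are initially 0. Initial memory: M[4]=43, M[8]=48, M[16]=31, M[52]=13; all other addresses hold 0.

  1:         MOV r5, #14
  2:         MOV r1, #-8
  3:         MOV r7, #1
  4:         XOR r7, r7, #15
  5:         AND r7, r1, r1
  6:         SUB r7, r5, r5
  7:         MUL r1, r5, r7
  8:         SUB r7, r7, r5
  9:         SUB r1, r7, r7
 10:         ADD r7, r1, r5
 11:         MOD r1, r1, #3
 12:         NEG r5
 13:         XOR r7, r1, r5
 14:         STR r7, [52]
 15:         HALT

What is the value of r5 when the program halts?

-14

r5=14
r1=-8
r7=1
r7=1^15=14
r7=(-8)&(-8)=-8
r7=14-14=0
r1=14*0=0
r7=0-14=-14
r1=(-14)-(-14)=0
r7=0+14=14
r1=0%3=0
r5=-(14)=-14
r7=0^(-14)=-14
STR r7, [52] → M[52]=-14
halt.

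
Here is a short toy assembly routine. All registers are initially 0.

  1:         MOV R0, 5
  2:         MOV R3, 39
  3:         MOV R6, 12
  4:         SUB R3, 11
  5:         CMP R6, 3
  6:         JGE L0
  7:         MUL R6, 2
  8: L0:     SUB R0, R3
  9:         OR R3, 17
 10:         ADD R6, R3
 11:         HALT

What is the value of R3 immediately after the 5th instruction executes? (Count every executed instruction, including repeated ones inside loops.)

28

after MOV R0, 5: R0=5
after MOV R3, 39: R3=39
after MOV R6, 12: R6=12
after SUB R3, 11: R3=39-11=28
CMP R6, 3  (cmp 12,3)
After step 5: R3 = 28.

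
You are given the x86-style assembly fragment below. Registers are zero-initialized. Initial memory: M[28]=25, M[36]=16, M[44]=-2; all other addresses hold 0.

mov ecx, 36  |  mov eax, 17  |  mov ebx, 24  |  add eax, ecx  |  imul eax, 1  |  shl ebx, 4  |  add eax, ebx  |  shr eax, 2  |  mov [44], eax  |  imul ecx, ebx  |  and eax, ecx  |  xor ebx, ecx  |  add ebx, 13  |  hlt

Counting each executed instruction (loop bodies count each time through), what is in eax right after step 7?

after mov ecx, 36: ecx=36
after mov eax, 17: eax=17
after mov ebx, 24: ebx=24
after add eax, ecx: eax=17+36=53
after imul eax, 1: eax=53*1=53
after shl ebx, 4: ebx=24<<4=384
after add eax, ebx: eax=53+384=437
After step 7: eax = 437.

437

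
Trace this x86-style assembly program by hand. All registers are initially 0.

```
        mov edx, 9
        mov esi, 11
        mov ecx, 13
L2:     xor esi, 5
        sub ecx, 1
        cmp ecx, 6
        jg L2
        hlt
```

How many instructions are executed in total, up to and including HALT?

32

edx=9
esi=11
ecx=13
esi=11^5=14
ecx=13-1=12
cmp ecx, 6  (cmp 12,6)
jg L2: taken
esi=14^5=11
ecx=12-1=11
cmp ecx, 6  (cmp 11,6)
jg L2: taken
esi=11^5=14
ecx=11-1=10
cmp ecx, 6  (cmp 10,6)
jg L2: taken
esi=14^5=11
ecx=10-1=9
cmp ecx, 6  (cmp 9,6)
jg L2: taken
esi=11^5=14
ecx=9-1=8
cmp ecx, 6  (cmp 8,6)
jg L2: taken
esi=14^5=11
ecx=8-1=7
cmp ecx, 6  (cmp 7,6)
jg L2: taken
esi=11^5=14
ecx=7-1=6
cmp ecx, 6  (cmp 6,6)
jg L2: not taken
halt.
Total executed instructions: 32.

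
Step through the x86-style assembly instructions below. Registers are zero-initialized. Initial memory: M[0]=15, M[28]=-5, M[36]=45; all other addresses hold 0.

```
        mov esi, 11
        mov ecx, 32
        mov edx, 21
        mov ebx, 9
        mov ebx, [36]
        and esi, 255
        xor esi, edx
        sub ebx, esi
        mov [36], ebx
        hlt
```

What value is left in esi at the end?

30

after mov esi, 11: esi=11
after mov ecx, 32: ecx=32
after mov edx, 21: edx=21
after mov ebx, 9: ebx=9
after mov ebx, [36]: ebx=M[36]=45
after and esi, 255: esi=11&255=11
after xor esi, edx: esi=11^21=30
after sub ebx, esi: ebx=45-30=15
mov [36], ebx → M[36]=15
halt.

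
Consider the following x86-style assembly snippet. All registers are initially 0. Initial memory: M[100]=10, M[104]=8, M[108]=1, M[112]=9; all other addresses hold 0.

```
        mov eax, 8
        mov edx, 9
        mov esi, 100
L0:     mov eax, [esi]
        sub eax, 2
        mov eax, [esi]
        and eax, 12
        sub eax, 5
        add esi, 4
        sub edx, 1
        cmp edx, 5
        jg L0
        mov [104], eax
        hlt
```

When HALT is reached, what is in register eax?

3

mov eax, 8 → eax=8
mov edx, 9 → edx=9
mov esi, 100 → esi=100
mov eax, [esi] → eax=M[100]=10
sub eax, 2 → eax=10-2=8
mov eax, [esi] → eax=M[100]=10
and eax, 12 → eax=10&12=8
sub eax, 5 → eax=8-5=3
add esi, 4 → esi=100+4=104
sub edx, 1 → edx=9-1=8
cmp edx, 5  (cmp 8,5)
jg L0: taken
mov eax, [esi] → eax=M[104]=8
sub eax, 2 → eax=8-2=6
mov eax, [esi] → eax=M[104]=8
and eax, 12 → eax=8&12=8
sub eax, 5 → eax=8-5=3
add esi, 4 → esi=104+4=108
sub edx, 1 → edx=8-1=7
cmp edx, 5  (cmp 7,5)
jg L0: taken
mov eax, [esi] → eax=M[108]=1
sub eax, 2 → eax=1-2=-1
mov eax, [esi] → eax=M[108]=1
and eax, 12 → eax=1&12=0
sub eax, 5 → eax=0-5=-5
add esi, 4 → esi=108+4=112
sub edx, 1 → edx=7-1=6
cmp edx, 5  (cmp 6,5)
jg L0: taken
mov eax, [esi] → eax=M[112]=9
sub eax, 2 → eax=9-2=7
mov eax, [esi] → eax=M[112]=9
and eax, 12 → eax=9&12=8
sub eax, 5 → eax=8-5=3
add esi, 4 → esi=112+4=116
sub edx, 1 → edx=6-1=5
cmp edx, 5  (cmp 5,5)
jg L0: not taken
mov [104], eax → M[104]=3
halt.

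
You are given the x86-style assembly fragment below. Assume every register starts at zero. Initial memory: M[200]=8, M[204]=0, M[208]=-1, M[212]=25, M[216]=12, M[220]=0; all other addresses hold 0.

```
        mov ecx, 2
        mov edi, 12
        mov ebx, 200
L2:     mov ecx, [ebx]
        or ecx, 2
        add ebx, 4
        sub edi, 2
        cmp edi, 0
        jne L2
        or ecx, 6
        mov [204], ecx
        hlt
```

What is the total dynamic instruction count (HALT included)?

42

mov ecx, 2 → ecx=2
mov edi, 12 → edi=12
mov ebx, 200 → ebx=200
mov ecx, [ebx] → ecx=M[200]=8
or ecx, 2 → ecx=8|2=10
add ebx, 4 → ebx=200+4=204
sub edi, 2 → edi=12-2=10
cmp edi, 0  (cmp 10,0)
jne L2: taken
mov ecx, [ebx] → ecx=M[204]=0
or ecx, 2 → ecx=0|2=2
add ebx, 4 → ebx=204+4=208
sub edi, 2 → edi=10-2=8
cmp edi, 0  (cmp 8,0)
jne L2: taken
mov ecx, [ebx] → ecx=M[208]=-1
or ecx, 2 → ecx=(-1)|2=-1
add ebx, 4 → ebx=208+4=212
sub edi, 2 → edi=8-2=6
cmp edi, 0  (cmp 6,0)
jne L2: taken
mov ecx, [ebx] → ecx=M[212]=25
or ecx, 2 → ecx=25|2=27
add ebx, 4 → ebx=212+4=216
sub edi, 2 → edi=6-2=4
cmp edi, 0  (cmp 4,0)
jne L2: taken
mov ecx, [ebx] → ecx=M[216]=12
or ecx, 2 → ecx=12|2=14
add ebx, 4 → ebx=216+4=220
sub edi, 2 → edi=4-2=2
cmp edi, 0  (cmp 2,0)
jne L2: taken
mov ecx, [ebx] → ecx=M[220]=0
or ecx, 2 → ecx=0|2=2
add ebx, 4 → ebx=220+4=224
sub edi, 2 → edi=2-2=0
cmp edi, 0  (cmp 0,0)
jne L2: not taken
or ecx, 6 → ecx=2|6=6
mov [204], ecx → M[204]=6
halt.
Total executed instructions: 42.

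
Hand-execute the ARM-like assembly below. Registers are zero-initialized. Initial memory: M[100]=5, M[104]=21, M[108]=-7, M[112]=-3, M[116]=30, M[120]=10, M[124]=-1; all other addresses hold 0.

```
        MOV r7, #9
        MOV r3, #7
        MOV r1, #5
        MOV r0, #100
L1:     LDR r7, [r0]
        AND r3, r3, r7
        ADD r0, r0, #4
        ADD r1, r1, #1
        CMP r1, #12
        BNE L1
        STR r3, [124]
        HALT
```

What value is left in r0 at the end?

after MOV r7, #9: r7=9
after MOV r3, #7: r3=7
after MOV r1, #5: r1=5
after MOV r0, #100: r0=100
after LDR r7, [r0]: r7=M[100]=5
after AND r3, r3, r7: r3=7&5=5
after ADD r0, r0, #4: r0=100+4=104
after ADD r1, r1, #1: r1=5+1=6
CMP r1, #12  (cmp 6,12)
BNE L1: taken
after LDR r7, [r0]: r7=M[104]=21
after AND r3, r3, r7: r3=5&21=5
after ADD r0, r0, #4: r0=104+4=108
after ADD r1, r1, #1: r1=6+1=7
CMP r1, #12  (cmp 7,12)
BNE L1: taken
after LDR r7, [r0]: r7=M[108]=-7
after AND r3, r3, r7: r3=5&(-7)=1
after ADD r0, r0, #4: r0=108+4=112
after ADD r1, r1, #1: r1=7+1=8
CMP r1, #12  (cmp 8,12)
BNE L1: taken
after LDR r7, [r0]: r7=M[112]=-3
after AND r3, r3, r7: r3=1&(-3)=1
after ADD r0, r0, #4: r0=112+4=116
after ADD r1, r1, #1: r1=8+1=9
CMP r1, #12  (cmp 9,12)
BNE L1: taken
after LDR r7, [r0]: r7=M[116]=30
after AND r3, r3, r7: r3=1&30=0
after ADD r0, r0, #4: r0=116+4=120
after ADD r1, r1, #1: r1=9+1=10
CMP r1, #12  (cmp 10,12)
BNE L1: taken
after LDR r7, [r0]: r7=M[120]=10
after AND r3, r3, r7: r3=0&10=0
after ADD r0, r0, #4: r0=120+4=124
after ADD r1, r1, #1: r1=10+1=11
CMP r1, #12  (cmp 11,12)
BNE L1: taken
after LDR r7, [r0]: r7=M[124]=-1
after AND r3, r3, r7: r3=0&(-1)=0
after ADD r0, r0, #4: r0=124+4=128
after ADD r1, r1, #1: r1=11+1=12
CMP r1, #12  (cmp 12,12)
BNE L1: not taken
STR r3, [124] → M[124]=0
halt.

128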